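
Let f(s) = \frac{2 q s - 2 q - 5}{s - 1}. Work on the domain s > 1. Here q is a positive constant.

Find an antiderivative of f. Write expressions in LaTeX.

Whatever form F(s) takes, F'(s) = f(s) is non-negotiable.
Check: d/ds[2 q s - 5 \log{\left(s - 1 \right)}] = \frac{2 q s - 2 q - 5}{s - 1} = f(s).

An antiderivative is F(s) = 2 q s - 5 \log{\left(s - 1 \right)}.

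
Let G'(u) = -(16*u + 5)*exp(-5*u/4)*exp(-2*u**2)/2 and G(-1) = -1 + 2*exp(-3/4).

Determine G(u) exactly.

G(u) = 2*exp(-2*u**2 - 5*u/4) - 1

G'(u) matches the chain-rule pattern g'(h)*h' with inner function h(u) = -2*u**2 - 5*u/4; substituting w = h(u) collapses the integral.
A general antiderivative is 2*exp(-2*u**2 - 5*u/4) + C.
The condition gives C = -1 + 2*exp(-3/4) - (2*exp(-3/4)) = -1.
So G(u) = 2*exp(-2*u**2 - 5*u/4) - 1.
Check: d/du[2*exp(-2*u**2 - 5*u/4) - 1] = (-16*u - 5)*exp(-5*u/4)*exp(-2*u**2)/2, which equals G'(u).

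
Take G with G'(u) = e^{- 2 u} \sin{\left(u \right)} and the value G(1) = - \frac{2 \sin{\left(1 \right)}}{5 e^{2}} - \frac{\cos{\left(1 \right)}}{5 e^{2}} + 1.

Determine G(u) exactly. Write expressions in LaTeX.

G(u) = - \frac{\left(- 5 e^{2 u} + 2 \sin{\left(u \right)} + \cos{\left(u \right)}\right) e^{- 2 u}}{5}

A first test for any G(u): its u-derivative must equal the given G'(u).
A general antiderivative is - \frac{2 e^{- 2 u} \sin{\left(u \right)}}{5} - \frac{e^{- 2 u} \cos{\left(u \right)}}{5} + C.
The condition gives C = - \frac{2 \sin{\left(1 \right)}}{5 e^{2}} - \frac{\cos{\left(1 \right)}}{5 e^{2}} + 1 - (- \frac{2 \sin{\left(1 \right)}}{5 e^{2}} - \frac{\cos{\left(1 \right)}}{5 e^{2}}) = 1.
So G(u) = - \frac{\left(- 5 e^{2 u} + 2 \sin{\left(u \right)} + \cos{\left(u \right)}\right) e^{- 2 u}}{5}.
Check: d/du[- \frac{\left(- 5 e^{2 u} + 2 \sin{\left(u \right)} + \cos{\left(u \right)}\right) e^{- 2 u}}{5}] = e^{- 2 u} \sin{\left(u \right)} = G'(u).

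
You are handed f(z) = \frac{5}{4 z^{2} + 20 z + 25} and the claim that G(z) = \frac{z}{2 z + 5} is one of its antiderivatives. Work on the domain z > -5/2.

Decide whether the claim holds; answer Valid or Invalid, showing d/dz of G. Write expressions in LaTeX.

d/dz[G] = \frac{5}{4 z^{2} + 20 z + 25}
This equals f(z) exactly, so the claim holds.

Valid: G'(z) = f(z).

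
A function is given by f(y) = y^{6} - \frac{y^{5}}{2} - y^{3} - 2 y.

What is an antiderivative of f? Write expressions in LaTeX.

The integrand splits into summands that can be handled one at a time.
Check: d/dy[\frac{y^{7}}{7} - \frac{y^{6}}{12} - \frac{y^{4}}{4} - y^{2}] = y^{6} - \frac{y^{5}}{2} - y^{3} - 2 y = f(y).

An antiderivative is F(y) = \frac{y^{7}}{7} - \frac{y^{6}}{12} - \frac{y^{4}}{4} - y^{2}.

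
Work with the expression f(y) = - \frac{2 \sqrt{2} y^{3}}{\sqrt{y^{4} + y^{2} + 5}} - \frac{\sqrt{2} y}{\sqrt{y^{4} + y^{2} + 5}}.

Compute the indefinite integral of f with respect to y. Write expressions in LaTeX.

F(y) = - 2 \sqrt{\frac{y^{4}}{2} + \frac{y^{2}}{2} + \frac{5}{2}} + C

The substitution u = \frac{y^{4}}{2} + \frac{y^{2}}{2} + \frac{5}{2} works: f is exactly (dF/du)*(du/dy) for that inner function.
Check: d/dy[- 2 \sqrt{\frac{y^{4}}{2} + \frac{y^{2}}{2} + \frac{5}{2}}] = \frac{- 2 \sqrt{2} y^{3} - \sqrt{2} y}{\sqrt{y^{4} + y^{2} + 5}}, which equals f(y).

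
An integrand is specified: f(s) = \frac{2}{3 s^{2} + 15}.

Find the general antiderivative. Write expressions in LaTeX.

Since d/ds undoes antidifferentiation here, F'(s) = f(s) is required of F(s).
Check: d/ds[\frac{2 \sqrt{5} \operatorname{atan}{\left(\frac{\sqrt{5} s}{5} \right)}}{15}] = \frac{2}{3 s^{2} + 15} = f(s).

F(s) = \frac{2 \sqrt{5} \operatorname{atan}{\left(\frac{\sqrt{5} s}{5} \right)}}{15} + C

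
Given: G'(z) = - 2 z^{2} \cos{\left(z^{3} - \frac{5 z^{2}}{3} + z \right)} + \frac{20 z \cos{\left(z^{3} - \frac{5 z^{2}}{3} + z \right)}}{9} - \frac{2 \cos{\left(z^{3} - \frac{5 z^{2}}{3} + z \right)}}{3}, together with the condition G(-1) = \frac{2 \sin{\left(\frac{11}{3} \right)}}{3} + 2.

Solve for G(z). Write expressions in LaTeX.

G(z) = 2 - \frac{2 \sin{\left(z^{3} - \frac{5 z^{2}}{3} + z \right)}}{3}

G'(z) matches the chain-rule pattern g'(h)*h' with inner function h(z) = z^{3} - \frac{5 z^{2}}{3} + z; substituting u = h(z) collapses the integral.
A general antiderivative is - \frac{2 \sin{\left(z^{3} - \frac{5 z^{2}}{3} + z \right)}}{3} + C.
The condition gives C = \frac{2 \sin{\left(\frac{11}{3} \right)}}{3} + 2 - (\frac{2 \sin{\left(\frac{11}{3} \right)}}{3}) = 2.
So G(z) = 2 - \frac{2 \sin{\left(z^{3} - \frac{5 z^{2}}{3} + z \right)}}{3}.
Check: d/dz[2 - \frac{2 \sin{\left(z^{3} - \frac{5 z^{2}}{3} + z \right)}}{3}] = - 2 z^{2} \cos{\left(z^{3} - \frac{5 z^{2}}{3} + z \right)} + \frac{20 z \cos{\left(z^{3} - \frac{5 z^{2}}{3} + z \right)}}{9} - \frac{2 \cos{\left(z^{3} - \frac{5 z^{2}}{3} + z \right)}}{3} = G'(z).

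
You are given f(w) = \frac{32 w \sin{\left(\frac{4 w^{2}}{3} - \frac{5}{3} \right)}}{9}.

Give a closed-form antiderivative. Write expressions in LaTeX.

f matches the chain-rule pattern g'(h)*h' with inner function h(w) = \frac{4 w^{2}}{3} - \frac{5}{3}; substituting u = h(w) collapses the integral.
Check: d/dw[- \frac{4 \cos{\left(\frac{4 w^{2}}{3} - \frac{5}{3} \right)}}{3}] = \frac{32 w \sin{\left(\frac{4 w^{2}}{3} - \frac{5}{3} \right)}}{9} = f(w).

An antiderivative is F(w) = - \frac{4 \cos{\left(\frac{4 w^{2}}{3} - \frac{5}{3} \right)}}{3}.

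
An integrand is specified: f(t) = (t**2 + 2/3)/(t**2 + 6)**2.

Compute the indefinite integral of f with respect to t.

F(t) = (-24*t + 5*sqrt(6)*(t**2 + 6)*atan(sqrt(6)*t/6))/(54*(t**2 + 6)) + C

Differentiate the proposed F(t) back; it has to land on f(t) exactly.
Check: d/dt[(-24*t + 5*sqrt(6)*(t**2 + 6)*atan(sqrt(6)*t/6))/(54*(t**2 + 6))] = (3*t**2 + 2)/(3*t**4 + 36*t**2 + 108), which equals f(t).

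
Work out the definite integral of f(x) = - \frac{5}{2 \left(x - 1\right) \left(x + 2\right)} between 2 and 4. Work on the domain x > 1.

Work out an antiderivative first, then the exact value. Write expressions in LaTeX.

Antiderivative: F(x) = - \frac{5 \log{\left(x - 1 \right)}}{6} + \frac{5 \log{\left(x + 2 \right)}}{6}; value = - \frac{5 \log{\left(4 \right)}}{6} - \frac{5 \log{\left(3 \right)}}{6} + \frac{5 \log{\left(6 \right)}}{6}

Factor the denominator (2 \left(x - 1\right) \left(x + 2\right)) and decompose: f = \frac{5}{6 \left(x + 2\right)} - \frac{5}{6 \left(x - 1\right)}; each piece integrates to a log, atan, or power term.
F(x) = - \frac{5 \log{\left(x - 1 \right)}}{6} + \frac{5 \log{\left(x + 2 \right)}}{6} is an antiderivative of f.
Check: d/dx[- \frac{5 \log{\left(x - 1 \right)}}{6} + \frac{5 \log{\left(x + 2 \right)}}{6}] = - \frac{5}{2 x^{2} + 2 x - 4}, which equals f(x).
F(4) = - \frac{5 \log{\left(3 \right)}}{6} + \frac{5 \log{\left(6 \right)}}{6}; F(2) = \frac{5 \log{\left(4 \right)}}{6}.
Integral = F(4) - F(2) = - \frac{5 \log{\left(4 \right)}}{6} - \frac{5 \log{\left(3 \right)}}{6} + \frac{5 \log{\left(6 \right)}}{6}.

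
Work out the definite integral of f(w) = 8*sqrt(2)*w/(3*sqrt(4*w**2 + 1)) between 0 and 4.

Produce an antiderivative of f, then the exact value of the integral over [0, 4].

Antiderivative: F(w) = 2*sqrt(2)*sqrt(4*w**2 + 1)/3; value = -2*sqrt(2)/3 + 2*sqrt(130)/3

The substitution u = 2*w**2 + 1/2 works: f is exactly (dF/du)*(du/dw) for that inner function.
F(w) = 2*sqrt(2)*sqrt(4*w**2 + 1)/3 is an antiderivative of f.
Check: d/dw[2*sqrt(2)*sqrt(4*w**2 + 1)/3] = 8*sqrt(2)*w/(3*sqrt(4*w**2 + 1)) = f(w).
F(4) = 2*sqrt(130)/3; F(0) = 2*sqrt(2)/3.
Integral = F(4) - F(0) = -2*sqrt(2)/3 + 2*sqrt(130)/3.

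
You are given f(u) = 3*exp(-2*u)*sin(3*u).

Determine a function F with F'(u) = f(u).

Recover f(u) by differentiating a candidate F(u); any mismatch rules it out.
Check: d/du[-3*(2*sin(3*u) + 3*cos(3*u))*exp(-2*u)/13] = 3*exp(-2*u)*sin(3*u) = f(u).

An antiderivative is F(u) = -3*(2*sin(3*u) + 3*cos(3*u))*exp(-2*u)/13.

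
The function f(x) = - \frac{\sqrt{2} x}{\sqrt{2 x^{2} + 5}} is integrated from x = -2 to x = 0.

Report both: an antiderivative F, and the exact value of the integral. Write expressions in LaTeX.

The substitution u = x^{2} + \frac{5}{2} works: f is exactly (dF/du)*(du/dx) for that inner function.
F(x) = - \sqrt{x^{2} + \frac{5}{2}} is an antiderivative of f.
Check: d/dx[- \sqrt{x^{2} + \frac{5}{2}}] = - \frac{\sqrt{2} x}{\sqrt{2 x^{2} + 5}} = f(x).
F(0) = - \frac{\sqrt{10}}{2}; F(-2) = - \frac{\sqrt{26}}{2}.
Integral = F(0) - F(-2) = - \frac{\sqrt{10}}{2} + \frac{\sqrt{26}}{2}.

Antiderivative: F(x) = - \sqrt{x^{2} + \frac{5}{2}}; value = - \frac{\sqrt{10}}{2} + \frac{\sqrt{26}}{2}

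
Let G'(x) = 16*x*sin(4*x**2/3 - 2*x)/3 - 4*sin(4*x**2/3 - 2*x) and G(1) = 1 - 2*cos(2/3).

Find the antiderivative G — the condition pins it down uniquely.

The substitution u = 4*x**2/3 - 2*x works: G'(x) is exactly (dG/du)*(du/dx) for that inner function.
A general antiderivative is -2*cos(4*x**2/3 - 2*x) + C.
The condition gives C = 1 - 2*cos(2/3) - (-2*cos(2/3)) = 1.
So G(x) = 1 - 2*cos(4*x**2/3 - 2*x).
Check: d/dx[1 - 2*cos(4*x**2/3 - 2*x)] = 16*x*sin(4*x**2/3 - 2*x)/3 - 4*sin(4*x**2/3 - 2*x) = G'(x).

G(x) = 1 - 2*cos(4*x**2/3 - 2*x)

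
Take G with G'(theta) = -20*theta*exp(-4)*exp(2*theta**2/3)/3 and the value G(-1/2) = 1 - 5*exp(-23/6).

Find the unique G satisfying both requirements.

G(theta) = 1 - 5*exp(2*theta**2/3 - 4)

The substitution u = 2*theta**2/3 - 4 works: G'(theta) is exactly (dG/du)*(du/dtheta) for that inner function.
A general antiderivative is -5*exp(2*theta**2/3 - 4) + C.
The condition gives C = 1 - 5*exp(-23/6) - (-5*exp(-23/6)) = 1.
So G(theta) = 1 - 5*exp(2*theta**2/3 - 4).
Check: d/dtheta[1 - 5*exp(2*theta**2/3 - 4)] = -20*theta*exp(-4)*exp(2*theta**2/3)/3 = G'(theta).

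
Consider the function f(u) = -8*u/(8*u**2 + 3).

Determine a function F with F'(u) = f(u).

f matches the chain-rule pattern g'(h)*h' with inner function h(u) = 4*u**2 + 3/2; substituting w = h(u) collapses the integral.
Check: d/du[-log(4*u**2 + 3/2)/2] = -8*u/(8*u**2 + 3) = f(u).

An antiderivative is F(u) = -log(4*u**2 + 3/2)/2.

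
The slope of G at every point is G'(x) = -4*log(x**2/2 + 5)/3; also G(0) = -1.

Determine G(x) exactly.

G(x) = (-4*x*log(x**2/2 + 5) + 8*x - 8*sqrt(10)*atan(sqrt(10)*x/10) - 3)/3

Recover the given G'(x) by differentiating a candidate G(x); any mismatch rules it out.
A general antiderivative is -4*x*log(x**2/2 + 5)/3 + 8*x/3 - 8*sqrt(10)*atan(sqrt(10)*x/10)/3 + C.
The condition gives C = -1 - (0) = -1.
So G(x) = (-4*x*log(x**2/2 + 5) + 8*x - 8*sqrt(10)*atan(sqrt(10)*x/10) - 3)/3.
Check: d/dx[(-4*x*log(x**2/2 + 5) + 8*x - 8*sqrt(10)*atan(sqrt(10)*x/10) - 3)/3] = -4*log(x**2/2 + 5)/3 = G'(x).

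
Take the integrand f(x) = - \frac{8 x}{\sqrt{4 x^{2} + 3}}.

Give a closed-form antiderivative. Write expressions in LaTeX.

An antiderivative is F(x) = - 2 \sqrt{4 x^{2} + 3}.

The substitution u = 4 x^{2} + 3 works: f is exactly (dF/du)*(du/dx) for that inner function.
Check: d/dx[- 2 \sqrt{4 x^{2} + 3}] = - \frac{8 x}{\sqrt{4 x^{2} + 3}} = f(x).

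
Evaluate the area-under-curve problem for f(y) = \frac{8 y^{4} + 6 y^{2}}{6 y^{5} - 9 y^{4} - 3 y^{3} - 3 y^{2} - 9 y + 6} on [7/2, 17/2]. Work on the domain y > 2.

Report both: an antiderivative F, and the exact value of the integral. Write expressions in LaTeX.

Factor the denominator (3 \left(y - 2\right) \left(y + 1\right) \left(2 y - 1\right) \left(y^{2} + 1\right)) and decompose: f = \frac{y + 1}{15 \left(y^{2} + 1\right)} - \frac{32}{135 \left(2 y - 1\right)} + \frac{7}{27 \left(y + 1\right)} + \frac{152}{135 \left(y - 2\right)}; each piece integrates to a log, atan, or power term.
F(y) = \frac{304 \log{\left(y - 2 \right)} - 32 \log{\left(y - \frac{1}{2} \right)} + 70 \log{\left(y + 1 \right)} + 9 \log{\left(y^{2} + 1 \right)} + 18 \operatorname{atan}{\left(y \right)}}{270} is an antiderivative of f.
Check: d/dy[\frac{304 \log{\left(y - 2 \right)} - 32 \log{\left(y - \frac{1}{2} \right)} + 70 \log{\left(y + 1 \right)} + 9 \log{\left(y^{2} + 1 \right)} + 18 \operatorname{atan}{\left(y \right)}}{270}] = \frac{8 y^{4} + 6 y^{2}}{6 y^{5} - 9 y^{4} - 3 y^{3} - 3 y^{2} - 9 y + 6} = f(y).
F(17/2) = - \frac{16 \log{\left(8 \right)}}{135} + \frac{\operatorname{atan}{\left(\frac{17}{2} \right)}}{15} + \frac{\log{\left(\frac{293}{4} \right)}}{30} + \frac{7 \log{\left(\frac{19}{2} \right)}}{27} + \frac{152 \log{\left(\frac{13}{2} \right)}}{135}; F(7/2) = - \frac{16 \log{\left(3 \right)}}{135} + \frac{\log{\left(\frac{53}{4} \right)}}{30} + \frac{\operatorname{atan}{\left(\frac{7}{2} \right)}}{15} + \frac{7 \log{\left(\frac{9}{2} \right)}}{27} + \frac{152 \log{\left(\frac{3}{2} \right)}}{135}.
Integral = F(17/2) - F(7/2) = - \frac{152 \log{\left(\frac{3}{2} \right)}}{135} - \frac{7 \log{\left(\frac{9}{2} \right)}}{27} - \frac{16 \log{\left(8 \right)}}{135} - \frac{\operatorname{atan}{\left(\frac{7}{2} \right)}}{15} - \frac{\log{\left(\frac{53}{4} \right)}}{30} + \frac{\operatorname{atan}{\left(\frac{17}{2} \right)}}{15} + \frac{16 \log{\left(3 \right)}}{135} + \frac{\log{\left(\frac{293}{4} \right)}}{30} + \frac{7 \log{\left(\frac{19}{2} \right)}}{27} + \frac{152 \log{\left(\frac{13}{2} \right)}}{135}.

Antiderivative: F(y) = \frac{304 \log{\left(y - 2 \right)} - 32 \log{\left(y - \frac{1}{2} \right)} + 70 \log{\left(y + 1 \right)} + 9 \log{\left(y^{2} + 1 \right)} + 18 \operatorname{atan}{\left(y \right)}}{270}; value = - \frac{152 \log{\left(\frac{3}{2} \right)}}{135} - \frac{7 \log{\left(\frac{9}{2} \right)}}{27} - \frac{16 \log{\left(8 \right)}}{135} - \frac{\operatorname{atan}{\left(\frac{7}{2} \right)}}{15} - \frac{\log{\left(\frac{53}{4} \right)}}{30} + \frac{\operatorname{atan}{\left(\frac{17}{2} \right)}}{15} + \frac{16 \log{\left(3 \right)}}{135} + \frac{\log{\left(\frac{293}{4} \right)}}{30} + \frac{7 \log{\left(\frac{19}{2} \right)}}{27} + \frac{152 \log{\left(\frac{13}{2} \right)}}{135}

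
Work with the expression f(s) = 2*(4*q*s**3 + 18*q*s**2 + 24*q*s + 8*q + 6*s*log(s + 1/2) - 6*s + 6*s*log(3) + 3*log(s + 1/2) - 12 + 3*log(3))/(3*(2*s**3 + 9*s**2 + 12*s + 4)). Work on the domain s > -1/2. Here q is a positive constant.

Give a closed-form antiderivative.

An antiderivative is F(s) = 4*q*s/3 - 4*log(3*s + 3/2)/(2*s + 4).

Any candidate F(s) must reproduce f(s) exactly when differentiated.
Check: d/ds[4*q*s/3 - 4*log(3*s + 3/2)/(2*s + 4)] = (8*q*s**3 + 36*q*s**2 + 48*q*s + 16*q + 12*s*log(s + 1/2) - 12*s + 12*s*log(3) + 6*log(s + 1/2) - 24 + 6*log(3))/(6*s**3 + 27*s**2 + 36*s + 12), which equals f(s).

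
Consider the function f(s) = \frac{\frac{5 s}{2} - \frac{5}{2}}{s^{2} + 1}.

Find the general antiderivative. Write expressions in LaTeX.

Recover f(s) by differentiating a candidate F(s); any mismatch rules it out.
Check: d/ds[\frac{5 \log{\left(s^{2} + 1 \right)}}{4} - \frac{5 \operatorname{atan}{\left(s \right)}}{2}] = \frac{5 s - 5}{2 s^{2} + 2}, which equals f(s).

F(s) = \frac{5 \log{\left(s^{2} + 1 \right)}}{4} - \frac{5 \operatorname{atan}{\left(s \right)}}{2} + C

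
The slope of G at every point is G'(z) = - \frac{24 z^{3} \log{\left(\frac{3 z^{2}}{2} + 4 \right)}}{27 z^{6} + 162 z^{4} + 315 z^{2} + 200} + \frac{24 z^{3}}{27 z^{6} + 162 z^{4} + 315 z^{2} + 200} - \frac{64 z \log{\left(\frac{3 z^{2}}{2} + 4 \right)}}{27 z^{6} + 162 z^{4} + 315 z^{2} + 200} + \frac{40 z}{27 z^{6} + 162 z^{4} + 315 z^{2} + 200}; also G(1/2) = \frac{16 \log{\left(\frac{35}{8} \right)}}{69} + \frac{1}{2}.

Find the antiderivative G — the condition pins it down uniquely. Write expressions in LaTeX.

G(z) = \frac{9 z^{2} + 8 \log{\left(\frac{3 z^{2}}{2} + 4 \right)} + 15}{6 \left(3 z^{2} + 5\right)}

Recognize the product-rule pattern: G'(z) = u'v + uv' with u = \frac{2}{3 \left(\frac{3 z^{2}}{2} + \frac{5}{2}\right)}, v = \log{\left(\frac{3 z^{2}}{2} + 4 \right)}, so integration by parts undoes it.
A general antiderivative is \frac{2 \log{\left(\frac{3 z^{2}}{2} + 4 \right)}}{3 \left(\frac{3 z^{2}}{2} + \frac{5}{2}\right)} + C.
The condition gives C = \frac{16 \log{\left(\frac{35}{8} \right)}}{69} + \frac{1}{2} - (\frac{16 \log{\left(\frac{35}{8} \right)}}{69}) = \frac{1}{2}.
So G(z) = \frac{9 z^{2} + 8 \log{\left(\frac{3 z^{2}}{2} + 4 \right)} + 15}{6 \left(3 z^{2} + 5\right)}.
Check: d/dz[\frac{9 z^{2} + 8 \log{\left(\frac{3 z^{2}}{2} + 4 \right)} + 15}{6 \left(3 z^{2} + 5\right)}] = \frac{- 24 z^{3} \log{\left(\frac{3 z^{2}}{2} + 4 \right)} + 24 z^{3} - 64 z \log{\left(\frac{3 z^{2}}{2} + 4 \right)} + 40 z}{27 z^{6} + 162 z^{4} + 315 z^{2} + 200}, which equals G'(z).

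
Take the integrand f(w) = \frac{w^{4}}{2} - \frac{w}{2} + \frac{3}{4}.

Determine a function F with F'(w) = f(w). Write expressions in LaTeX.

The integrand splits into summands that can be handled one at a time.
Check: d/dw[\frac{w^{5}}{10} - \frac{w^{2}}{4} + \frac{3 w}{4}] = \frac{w^{4}}{2} - \frac{w}{2} + \frac{3}{4} = f(w).

An antiderivative is F(w) = \frac{w^{5}}{10} - \frac{w^{2}}{4} + \frac{3 w}{4}.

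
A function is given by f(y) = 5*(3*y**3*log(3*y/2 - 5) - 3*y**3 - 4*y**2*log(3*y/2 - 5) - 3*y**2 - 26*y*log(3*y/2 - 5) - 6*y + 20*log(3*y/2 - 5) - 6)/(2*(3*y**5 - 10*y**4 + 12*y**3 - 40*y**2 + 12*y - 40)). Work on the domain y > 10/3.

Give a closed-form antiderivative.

An antiderivative is F(y) = -5*(3*y/4 + 3/4)*log(3*y/2 - 5)/(3*(y**2/2 + 1)).

For F(y) to be correct the identity F'(y) - f(y) = 0 must hold.
Check: d/dy[-5*(3*y/4 + 3/4)*log(3*y/2 - 5)/(3*(y**2/2 + 1))] = (15*y**3*log(3*y/2 - 5) - 15*y**3 - 20*y**2*log(3*y/2 - 5) - 15*y**2 - 130*y*log(3*y/2 - 5) - 30*y + 100*log(3*y/2 - 5) - 30)/(6*y**5 - 20*y**4 + 24*y**3 - 80*y**2 + 24*y - 80), which equals f(y).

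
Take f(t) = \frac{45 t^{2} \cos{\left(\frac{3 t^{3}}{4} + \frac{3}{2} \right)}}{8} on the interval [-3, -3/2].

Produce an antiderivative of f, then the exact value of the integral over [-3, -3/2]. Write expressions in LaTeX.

Antiderivative: F(t) = \frac{5 \sin{\left(\frac{3 t^{3}}{4} + \frac{3}{2} \right)}}{2}; value = - \frac{5 \sin{\left(\frac{33}{32} \right)}}{2} + \frac{5 \sin{\left(\frac{75}{4} \right)}}{2}

The substitution u = \frac{3 t^{3}}{4} + \frac{3}{2} works: f is exactly (dF/du)*(du/dt) for that inner function.
F(t) = \frac{5 \sin{\left(\frac{3 t^{3}}{4} + \frac{3}{2} \right)}}{2} is an antiderivative of f.
Check: d/dt[\frac{5 \sin{\left(\frac{3 t^{3}}{4} + \frac{3}{2} \right)}}{2}] = \frac{45 t^{2} \cos{\left(\frac{3 t^{3}}{4} + \frac{3}{2} \right)}}{8} = f(t).
F(-3/2) = - \frac{5 \sin{\left(\frac{33}{32} \right)}}{2}; F(-3) = - \frac{5 \sin{\left(\frac{75}{4} \right)}}{2}.
Integral = F(-3/2) - F(-3) = - \frac{5 \sin{\left(\frac{33}{32} \right)}}{2} + \frac{5 \sin{\left(\frac{75}{4} \right)}}{2}.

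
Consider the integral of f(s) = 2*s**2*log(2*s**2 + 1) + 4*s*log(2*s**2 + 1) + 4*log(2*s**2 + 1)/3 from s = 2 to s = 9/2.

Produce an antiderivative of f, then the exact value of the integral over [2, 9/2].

The integrand splits into summands that can be handled one at a time.
F(s) = -4*s**3/9 - 2*s**2 - 2*s + (2*s**3/3 + 2*s**2 + 4*s/3)*log(2*s**2 + 1) + log(s**2 + 1/2) + sqrt(2)*atan(sqrt(2)*s) is an antiderivative of f.
Check: d/ds[-4*s**3/9 - 2*s**2 - 2*s + (2*s**3/3 + 2*s**2 + 4*s/3)*log(2*s**2 + 1) + log(s**2 + 1/2) + sqrt(2)*atan(sqrt(2)*s)] = 2*s**2*log(2*s**2 + 1) + 4*s*log(2*s**2 + 1) + 4*log(2*s**2 + 1)/3 = f(s).
F(9/2) = -90 + sqrt(2)*atan(9*sqrt(2)/2) + log(83/4) + 429*log(83/2)/4; F(2) = -140/9 + log(9/2) + sqrt(2)*atan(2*sqrt(2)) + 16*log(9).
Integral = F(9/2) - F(2) = -670/9 - 16*log(9) - sqrt(2)*atan(2*sqrt(2)) - log(9/2) + sqrt(2)*atan(9*sqrt(2)/2) + log(83/4) + 429*log(83/2)/4.

Antiderivative: F(s) = -4*s**3/9 - 2*s**2 - 2*s + (2*s**3/3 + 2*s**2 + 4*s/3)*log(2*s**2 + 1) + log(s**2 + 1/2) + sqrt(2)*atan(sqrt(2)*s); value = -670/9 - 16*log(9) - sqrt(2)*atan(2*sqrt(2)) - log(9/2) + sqrt(2)*atan(9*sqrt(2)/2) + log(83/4) + 429*log(83/2)/4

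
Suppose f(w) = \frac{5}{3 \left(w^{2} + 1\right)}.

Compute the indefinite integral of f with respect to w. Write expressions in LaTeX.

F(w) = \frac{5 \operatorname{atan}{\left(w \right)}}{3} + C

Recover f(w) by differentiating a candidate F(w); any mismatch rules it out.
Check: d/dw[\frac{5 \operatorname{atan}{\left(w \right)}}{3}] = \frac{5}{3 w^{2} + 3}, which equals f(w).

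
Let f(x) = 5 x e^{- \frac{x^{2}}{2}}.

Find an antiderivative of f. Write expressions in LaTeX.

The substitution u = - \frac{x^{2}}{2} works: f is exactly (dF/du)*(du/dx) for that inner function.
Check: d/dx[- 5 e^{- \frac{x^{2}}{2}}] = 5 x e^{- \frac{x^{2}}{2}} = f(x).

An antiderivative is F(x) = - 5 e^{- \frac{x^{2}}{2}}.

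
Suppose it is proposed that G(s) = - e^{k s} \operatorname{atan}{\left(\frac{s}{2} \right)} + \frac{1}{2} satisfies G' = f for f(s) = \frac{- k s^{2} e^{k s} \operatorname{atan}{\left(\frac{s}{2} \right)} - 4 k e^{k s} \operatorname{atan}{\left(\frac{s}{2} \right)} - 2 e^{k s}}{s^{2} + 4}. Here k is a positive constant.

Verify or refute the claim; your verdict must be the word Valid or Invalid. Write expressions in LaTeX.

d/ds[G] = \frac{- k s^{2} e^{k s} \operatorname{atan}{\left(\frac{s}{2} \right)} - 4 k e^{k s} \operatorname{atan}{\left(\frac{s}{2} \right)} - 2 e^{k s}}{s^{2} + 4}
This equals f(s) exactly, so the claim holds.

Valid. The derivative of G reproduces f.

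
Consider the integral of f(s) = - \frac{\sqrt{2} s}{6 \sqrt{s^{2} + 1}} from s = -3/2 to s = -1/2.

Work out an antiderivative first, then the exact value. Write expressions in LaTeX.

f matches the chain-rule pattern g'(h)*h' with inner function h(s) = \frac{s^{2}}{2} + \frac{1}{2}; substituting u = h(s) collapses the integral.
F(s) = - \frac{\sqrt{2} \sqrt{s^{2} + 1}}{6} is an antiderivative of f.
Check: d/ds[- \frac{\sqrt{2} \sqrt{s^{2} + 1}}{6}] = - \frac{\sqrt{2} s}{6 \sqrt{s^{2} + 1}} = f(s).
F(-1/2) = - \frac{\sqrt{10}}{12}; F(-3/2) = - \frac{\sqrt{26}}{12}.
Integral = F(-1/2) - F(-3/2) = - \frac{\sqrt{10}}{12} + \frac{\sqrt{26}}{12}.

Antiderivative: F(s) = - \frac{\sqrt{2} \sqrt{s^{2} + 1}}{6}; value = - \frac{\sqrt{10}}{12} + \frac{\sqrt{26}}{12}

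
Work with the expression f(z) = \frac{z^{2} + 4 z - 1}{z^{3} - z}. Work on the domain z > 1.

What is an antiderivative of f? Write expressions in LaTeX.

Factor the denominator (z \left(z - 1\right) \left(z + 1\right)) and decompose: f = - \frac{2}{z + 1} + \frac{2}{z - 1} + \frac{1}{z}; each piece integrates to a log, atan, or power term.
Check: d/dz[\log{\left(z \right)} + 2 \log{\left(z - 1 \right)} - 2 \log{\left(z + 1 \right)}] = \frac{z^{2} + 4 z - 1}{z^{3} - z} = f(z).

An antiderivative is F(z) = \log{\left(z \right)} + 2 \log{\left(z - 1 \right)} - 2 \log{\left(z + 1 \right)}.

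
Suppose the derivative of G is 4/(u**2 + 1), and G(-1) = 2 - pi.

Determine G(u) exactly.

A first test for any G(u): its u-derivative must equal the given G'(u).
A general antiderivative is 4*atan(u) + C.
The condition gives C = 2 - pi - (-pi) = 2.
So G(u) = 4*atan(u) + 2.
Check: d/du[4*atan(u) + 2] = 4/(u**2 + 1) = G'(u).

G(u) = 4*atan(u) + 2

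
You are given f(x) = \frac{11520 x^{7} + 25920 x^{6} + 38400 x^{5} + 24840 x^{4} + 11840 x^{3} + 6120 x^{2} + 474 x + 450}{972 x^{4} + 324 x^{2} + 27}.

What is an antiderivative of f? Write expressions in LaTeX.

An antiderivative is F(x) = \frac{5 \left(- \frac{4 x^{2}}{3} - 2 x - \frac{5}{2}\right)^{2}}{3} + \frac{1}{2 \left(2 x^{2} + \frac{1}{3}\right)}.

Differentiate the proposed F(x) back; it has to land on f(x) exactly.
Check: d/dx[\frac{5 \left(- \frac{4 x^{2}}{3} - 2 x - \frac{5}{2}\right)^{2}}{3} + \frac{1}{2 \left(2 x^{2} + \frac{1}{3}\right)}] = \frac{11520 x^{7} + 25920 x^{6} + 38400 x^{5} + 24840 x^{4} + 11840 x^{3} + 6120 x^{2} + 474 x + 450}{972 x^{4} + 324 x^{2} + 27} = f(x).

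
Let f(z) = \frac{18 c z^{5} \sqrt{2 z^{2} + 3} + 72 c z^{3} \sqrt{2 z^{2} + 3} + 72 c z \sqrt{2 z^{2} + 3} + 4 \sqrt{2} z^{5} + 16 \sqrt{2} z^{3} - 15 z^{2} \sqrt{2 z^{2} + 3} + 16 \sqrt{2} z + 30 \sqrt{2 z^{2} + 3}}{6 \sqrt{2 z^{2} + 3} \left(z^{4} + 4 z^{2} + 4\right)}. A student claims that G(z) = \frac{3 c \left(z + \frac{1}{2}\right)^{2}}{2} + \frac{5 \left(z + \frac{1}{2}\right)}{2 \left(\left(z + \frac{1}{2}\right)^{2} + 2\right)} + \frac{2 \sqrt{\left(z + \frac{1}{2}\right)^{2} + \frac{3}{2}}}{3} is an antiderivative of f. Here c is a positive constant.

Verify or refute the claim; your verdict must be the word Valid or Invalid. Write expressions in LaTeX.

d/dz[G] = \frac{288 c z^{5} \sqrt{4 z^{2} + 4 z + 7} + 720 c z^{4} \sqrt{4 z^{2} + 4 z + 7} + 1872 c z^{3} \sqrt{4 z^{2} + 4 z + 7} + 2088 c z^{2} \sqrt{4 z^{2} + 4 z + 7} + 2106 c z \sqrt{4 z^{2} + 4 z + 7} + 729 c \sqrt{4 z^{2} + 4 z + 7} + 128 z^{5} + 320 z^{4} + 832 z^{3} - 240 z^{2} \sqrt{4 z^{2} + 4 z + 7} + 928 z^{2} - 240 z \sqrt{4 z^{2} + 4 z + 7} + 936 z + 420 \sqrt{4 z^{2} + 4 z + 7} + 324}{96 z^{4} \sqrt{4 z^{2} + 4 z + 7} + 192 z^{3} \sqrt{4 z^{2} + 4 z + 7} + 528 z^{2} \sqrt{4 z^{2} + 4 z + 7} + 432 z \sqrt{4 z^{2} + 4 z + 7} + 486 \sqrt{4 z^{2} + 4 z + 7}}
d/dz[G] - f(z) = \frac{144 c z^{8} \sqrt{2 z^{2} + 3} \sqrt{4 z^{2} + 4 z + 7} + 288 c z^{7} \sqrt{2 z^{2} + 3} \sqrt{4 z^{2} + 4 z + 7} + 1368 c z^{6} \sqrt{2 z^{2} + 3} \sqrt{4 z^{2} + 4 z + 7} + 1800 c z^{5} \sqrt{2 z^{2} + 3} \sqrt{4 z^{2} + 4 z + 7} + 4473 c z^{4} \sqrt{2 z^{2} + 3} \sqrt{4 z^{2} + 4 z + 7} + 3744 c z^{3} \sqrt{2 z^{2} + 3} \sqrt{4 z^{2} + 4 z + 7} + 6084 c z^{2} \sqrt{2 z^{2} + 3} \sqrt{4 z^{2} + 4 z + 7} + 2592 c z \sqrt{2 z^{2} + 3} \sqrt{4 z^{2} + 4 z + 7} + 2916 c \sqrt{2 z^{2} + 3} \sqrt{4 z^{2} + 4 z + 7} + 128 z^{9} \sqrt{2 z^{2} + 3} - 64 \sqrt{2} z^{9} \sqrt{4 z^{2} + 4 z + 7} + 320 z^{8} \sqrt{2 z^{2} + 3} - 128 \sqrt{2} z^{8} \sqrt{4 z^{2} + 4 z + 7} + 1344 z^{7} \sqrt{2 z^{2} + 3} - 608 \sqrt{2} z^{7} \sqrt{4 z^{2} + 4 z + 7} + 2208 z^{6} \sqrt{2 z^{2} + 3} - 800 \sqrt{2} z^{6} \sqrt{4 z^{2} + 4 z + 7} + 240 z^{5} \sqrt{2 z^{2} + 3} \sqrt{4 z^{2} + 4 z + 7} + 4776 z^{5} \sqrt{2 z^{2} + 3} - 1988 \sqrt{2} z^{5} \sqrt{4 z^{2} + 4 z + 7} + 300 z^{4} \sqrt{2 z^{2} + 3} \sqrt{4 z^{2} + 4 z + 7} + 5316 z^{4} \sqrt{2 z^{2} + 3} - 1664 \sqrt{2} z^{4} \sqrt{4 z^{2} + 4 z + 7} - 840 z^{3} \sqrt{2 z^{2} + 3} \sqrt{4 z^{2} + 4 z + 7} + 7072 z^{3} \sqrt{2 z^{2} + 3} - 2704 \sqrt{2} z^{3} \sqrt{4 z^{2} + 4 z + 7} - 705 z^{2} \sqrt{2 z^{2} + 3} \sqrt{4 z^{2} + 4 z + 7} + 5008 z^{2} \sqrt{2 z^{2} + 3} - 1152 \sqrt{2} z^{2} \sqrt{4 z^{2} + 4 z + 7} - 3120 z \sqrt{2 z^{2} + 3} \sqrt{4 z^{2} + 4 z + 7} + 3744 z \sqrt{2 z^{2} + 3} - 1296 \sqrt{2} z \sqrt{4 z^{2} + 4 z + 7} - 750 \sqrt{2 z^{2} + 3} \sqrt{4 z^{2} + 4 z + 7} + 1296 \sqrt{2 z^{2} + 3}}{96 z^{8} \sqrt{2 z^{2} + 3} \sqrt{4 z^{2} + 4 z + 7} + 192 z^{7} \sqrt{2 z^{2} + 3} \sqrt{4 z^{2} + 4 z + 7} + 912 z^{6} \sqrt{2 z^{2} + 3} \sqrt{4 z^{2} + 4 z + 7} + 1200 z^{5} \sqrt{2 z^{2} + 3} \sqrt{4 z^{2} + 4 z + 7} + 2982 z^{4} \sqrt{2 z^{2} + 3} \sqrt{4 z^{2} + 4 z + 7} + 2496 z^{3} \sqrt{2 z^{2} + 3} \sqrt{4 z^{2} + 4 z + 7} + 4056 z^{2} \sqrt{2 z^{2} + 3} \sqrt{4 z^{2} + 4 z + 7} + 1728 z \sqrt{2 z^{2} + 3} \sqrt{4 z^{2} + 4 z + 7} + 1944 \sqrt{2 z^{2} + 3} \sqrt{4 z^{2} + 4 z + 7}} != 0.

Invalid: d/dz[G] - f = \frac{144 c z^{8} \sqrt{2 z^{2} + 3} \sqrt{4 z^{2} + 4 z + 7} + 288 c z^{7} \sqrt{2 z^{2} + 3} \sqrt{4 z^{2} + 4 z + 7} + 1368 c z^{6} \sqrt{2 z^{2} + 3} \sqrt{4 z^{2} + 4 z + 7} + 1800 c z^{5} \sqrt{2 z^{2} + 3} \sqrt{4 z^{2} + 4 z + 7} + 4473 c z^{4} \sqrt{2 z^{2} + 3} \sqrt{4 z^{2} + 4 z + 7} + 3744 c z^{3} \sqrt{2 z^{2} + 3} \sqrt{4 z^{2} + 4 z + 7} + 6084 c z^{2} \sqrt{2 z^{2} + 3} \sqrt{4 z^{2} + 4 z + 7} + 2592 c z \sqrt{2 z^{2} + 3} \sqrt{4 z^{2} + 4 z + 7} + 2916 c \sqrt{2 z^{2} + 3} \sqrt{4 z^{2} + 4 z + 7} + 128 z^{9} \sqrt{2 z^{2} + 3} - 64 \sqrt{2} z^{9} \sqrt{4 z^{2} + 4 z + 7} + 320 z^{8} \sqrt{2 z^{2} + 3} - 128 \sqrt{2} z^{8} \sqrt{4 z^{2} + 4 z + 7} + 1344 z^{7} \sqrt{2 z^{2} + 3} - 608 \sqrt{2} z^{7} \sqrt{4 z^{2} + 4 z + 7} + 2208 z^{6} \sqrt{2 z^{2} + 3} - 800 \sqrt{2} z^{6} \sqrt{4 z^{2} + 4 z + 7} + 240 z^{5} \sqrt{2 z^{2} + 3} \sqrt{4 z^{2} + 4 z + 7} + 4776 z^{5} \sqrt{2 z^{2} + 3} - 1988 \sqrt{2} z^{5} \sqrt{4 z^{2} + 4 z + 7} + 300 z^{4} \sqrt{2 z^{2} + 3} \sqrt{4 z^{2} + 4 z + 7} + 5316 z^{4} \sqrt{2 z^{2} + 3} - 1664 \sqrt{2} z^{4} \sqrt{4 z^{2} + 4 z + 7} - 840 z^{3} \sqrt{2 z^{2} + 3} \sqrt{4 z^{2} + 4 z + 7} + 7072 z^{3} \sqrt{2 z^{2} + 3} - 2704 \sqrt{2} z^{3} \sqrt{4 z^{2} + 4 z + 7} - 705 z^{2} \sqrt{2 z^{2} + 3} \sqrt{4 z^{2} + 4 z + 7} + 5008 z^{2} \sqrt{2 z^{2} + 3} - 1152 \sqrt{2} z^{2} \sqrt{4 z^{2} + 4 z + 7} - 3120 z \sqrt{2 z^{2} + 3} \sqrt{4 z^{2} + 4 z + 7} + 3744 z \sqrt{2 z^{2} + 3} - 1296 \sqrt{2} z \sqrt{4 z^{2} + 4 z + 7} - 750 \sqrt{2 z^{2} + 3} \sqrt{4 z^{2} + 4 z + 7} + 1296 \sqrt{2 z^{2} + 3}}{96 z^{8} \sqrt{2 z^{2} + 3} \sqrt{4 z^{2} + 4 z + 7} + 192 z^{7} \sqrt{2 z^{2} + 3} \sqrt{4 z^{2} + 4 z + 7} + 912 z^{6} \sqrt{2 z^{2} + 3} \sqrt{4 z^{2} + 4 z + 7} + 1200 z^{5} \sqrt{2 z^{2} + 3} \sqrt{4 z^{2} + 4 z + 7} + 2982 z^{4} \sqrt{2 z^{2} + 3} \sqrt{4 z^{2} + 4 z + 7} + 2496 z^{3} \sqrt{2 z^{2} + 3} \sqrt{4 z^{2} + 4 z + 7} + 4056 z^{2} \sqrt{2 z^{2} + 3} \sqrt{4 z^{2} + 4 z + 7} + 1728 z \sqrt{2 z^{2} + 3} \sqrt{4 z^{2} + 4 z + 7} + 1944 \sqrt{2 z^{2} + 3} \sqrt{4 z^{2} + 4 z + 7}}, which is not 0.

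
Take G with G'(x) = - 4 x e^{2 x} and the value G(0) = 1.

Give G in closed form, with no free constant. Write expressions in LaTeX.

G'(x) has the shape u'v + uv' for u = 1 - 2 x and v = e^{2 x} — it is the derivative of the product u*v.
A general antiderivative is \left(1 - 2 x\right) e^{2 x} + C.
The condition gives C = 1 - (1) = 0.
So G(x) = \left(1 - 2 x\right) e^{2 x}.
Check: d/dx[\left(1 - 2 x\right) e^{2 x}] = - 4 x e^{2 x} = G'(x).

G(x) = \left(1 - 2 x\right) e^{2 x}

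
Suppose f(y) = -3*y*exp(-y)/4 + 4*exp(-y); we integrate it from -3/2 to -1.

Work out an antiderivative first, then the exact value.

Recognize the product-rule pattern: f = u'v + uv' with u = 3*y/4 - 13/4, v = exp(-y), so integration by parts undoes it.
F(y) = (3*y - 13)*exp(-y)/4 is an antiderivative of f.
Check: d/dy[(3*y - 13)*exp(-y)/4] = (16 - 3*y)*exp(-y)/4, which equals f(y).
F(-1) = -4*exp(1); F(-3/2) = -35*exp(3/2)/8.
Integral = F(-1) - F(-3/2) = -4*exp(1) + 35*exp(3/2)/8.

Antiderivative: F(y) = (3*y - 13)*exp(-y)/4; value = -4*exp(1) + 35*exp(3/2)/8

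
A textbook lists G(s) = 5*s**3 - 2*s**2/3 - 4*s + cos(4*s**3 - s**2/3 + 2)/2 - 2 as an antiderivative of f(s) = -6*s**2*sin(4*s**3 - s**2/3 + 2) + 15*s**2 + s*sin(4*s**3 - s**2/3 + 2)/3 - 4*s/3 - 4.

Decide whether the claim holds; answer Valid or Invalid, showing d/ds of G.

Valid: G'(s) = f(s).

d/ds[G] = -6*s**2*sin(4*s**3 - s**2/3 + 2) + 15*s**2 + s*sin(4*s**3 - s**2/3 + 2)/3 - 4*s/3 - 4
This equals f(s) exactly, so the claim holds.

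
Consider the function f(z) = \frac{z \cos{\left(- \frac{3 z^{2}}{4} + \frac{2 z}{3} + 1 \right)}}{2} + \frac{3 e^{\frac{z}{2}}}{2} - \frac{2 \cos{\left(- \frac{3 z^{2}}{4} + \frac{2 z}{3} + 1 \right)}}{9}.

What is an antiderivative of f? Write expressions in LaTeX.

An antiderivative is F(z) = 3 e^{\frac{z}{2}} - \frac{\sin{\left(- \frac{3 z^{2}}{4} + \frac{2 z}{3} + 1 \right)}}{3}.

Integrate term by term and add the pieces.
Check: d/dz[3 e^{\frac{z}{2}} - \frac{\sin{\left(- \frac{3 z^{2}}{4} + \frac{2 z}{3} + 1 \right)}}{3}] = \frac{z \cos{\left(- \frac{3 z^{2}}{4} + \frac{2 z}{3} + 1 \right)}}{2} + \frac{3 e^{\frac{z}{2}}}{2} - \frac{2 \cos{\left(- \frac{3 z^{2}}{4} + \frac{2 z}{3} + 1 \right)}}{9} = f(z).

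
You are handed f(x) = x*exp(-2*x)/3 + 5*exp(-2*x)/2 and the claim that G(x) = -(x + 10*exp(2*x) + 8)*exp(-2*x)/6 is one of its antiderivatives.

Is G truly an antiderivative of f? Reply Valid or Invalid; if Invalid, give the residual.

Valid - the claim checks out under differentiation.

d/dx[G] = (2*x + 15)*exp(-2*x)/6
This equals f(x) exactly, so the claim holds.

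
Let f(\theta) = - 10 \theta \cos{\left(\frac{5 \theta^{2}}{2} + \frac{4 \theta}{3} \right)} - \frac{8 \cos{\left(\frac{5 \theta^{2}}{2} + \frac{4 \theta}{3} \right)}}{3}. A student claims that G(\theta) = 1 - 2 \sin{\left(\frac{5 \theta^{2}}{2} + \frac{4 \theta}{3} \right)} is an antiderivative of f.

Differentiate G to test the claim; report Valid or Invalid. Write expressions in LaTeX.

Valid: G'(\theta) = f(\theta).

d/d\theta[G] = - 10 \theta \cos{\left(\frac{5 \theta^{2}}{2} + \frac{4 \theta}{3} \right)} - \frac{8 \cos{\left(\frac{5 \theta^{2}}{2} + \frac{4 \theta}{3} \right)}}{3}
This equals f(\theta) exactly, so the claim holds.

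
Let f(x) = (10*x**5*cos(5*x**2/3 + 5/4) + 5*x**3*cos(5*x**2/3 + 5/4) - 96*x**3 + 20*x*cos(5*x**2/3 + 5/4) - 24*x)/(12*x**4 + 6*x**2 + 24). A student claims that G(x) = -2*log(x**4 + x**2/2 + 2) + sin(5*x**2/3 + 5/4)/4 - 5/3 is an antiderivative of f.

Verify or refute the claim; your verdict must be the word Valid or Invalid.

Valid: G'(x) = f(x).

d/dx[G] = (10*x**5*cos(5*x**2/3 + 5/4) + 5*x**3*cos(5*x**2/3 + 5/4) - 96*x**3 + 20*x*cos(5*x**2/3 + 5/4) - 24*x)/(12*x**4 + 6*x**2 + 24)
This equals f(x) exactly, so the claim holds.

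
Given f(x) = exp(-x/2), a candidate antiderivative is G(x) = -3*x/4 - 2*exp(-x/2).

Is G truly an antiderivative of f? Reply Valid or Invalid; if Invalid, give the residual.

d/dx[G] = (4 - 3*exp(x/2))*exp(-x/2)/4
d/dx[G] - f(x) = -3/4 != 0.

Invalid: d/dx[G] - f = -3/4, which is not 0.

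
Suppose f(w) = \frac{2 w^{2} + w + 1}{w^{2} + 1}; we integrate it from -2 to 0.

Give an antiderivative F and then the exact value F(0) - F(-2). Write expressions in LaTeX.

Check any antiderivative F(w) by computing F'(w) and comparing it with f(w).
F(w) = 2 w + \frac{\log{\left(w^{2} + 1 \right)}}{2} - \operatorname{atan}{\left(w \right)} is an antiderivative of f.
Check: d/dw[2 w + \frac{\log{\left(w^{2} + 1 \right)}}{2} - \operatorname{atan}{\left(w \right)}] = \frac{2 w^{2} + w + 1}{w^{2} + 1} = f(w).
F(0) = 0; F(-2) = -4 + \frac{\log{\left(5 \right)}}{2} + \operatorname{atan}{\left(2 \right)}.
Integral = F(0) - F(-2) = - \operatorname{atan}{\left(2 \right)} - \frac{\log{\left(5 \right)}}{2} + 4.

Antiderivative: F(w) = 2 w + \frac{\log{\left(w^{2} + 1 \right)}}{2} - \operatorname{atan}{\left(w \right)}; value = - \operatorname{atan}{\left(2 \right)} - \frac{\log{\left(5 \right)}}{2} + 4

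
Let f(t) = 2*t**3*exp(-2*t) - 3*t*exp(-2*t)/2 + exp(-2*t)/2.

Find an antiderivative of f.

An antiderivative is F(t) = -(8*t**3 + 12*t**2 + 6*t + 5)*exp(-2*t)/8.

Recognize the product-rule pattern: f = u'v + uv' with u = -t**3 - 3*t**2/2 - 3*t/4 - 5/8, v = exp(-2*t), so integration by parts undoes it.
Check: d/dt[-(8*t**3 + 12*t**2 + 6*t + 5)*exp(-2*t)/8] = (4*t**3 - 3*t + 1)*exp(-2*t)/2, which equals f(t).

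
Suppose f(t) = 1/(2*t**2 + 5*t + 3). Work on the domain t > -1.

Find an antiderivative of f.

An antiderivative is F(t) = log(t + 1) - log(t + 3/2).

The denominator factors as (t + 1)*(2*t + 3); partial fractions split f into directly integrable pieces: -2/(2*t + 3) + 1/(t + 1).
Check: d/dt[log(t + 1) - log(t + 3/2)] = 1/(2*t**2 + 5*t + 3) = f(t).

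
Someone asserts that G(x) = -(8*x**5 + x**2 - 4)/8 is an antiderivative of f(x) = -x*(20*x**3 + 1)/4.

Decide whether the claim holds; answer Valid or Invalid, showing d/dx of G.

Valid - the claim checks out under differentiation.

d/dx[G] = -5*x**4 - x/4
This equals f(x) exactly, so the claim holds.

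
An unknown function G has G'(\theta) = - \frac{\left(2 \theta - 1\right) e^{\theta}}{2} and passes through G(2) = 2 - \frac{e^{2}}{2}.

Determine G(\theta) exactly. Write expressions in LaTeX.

G'(\theta) has the shape u'v + uv' for u = \frac{3}{2} - \theta and v = e^{\theta} — it is the derivative of the product u*v.
A general antiderivative is \frac{\left(3 - 2 \theta\right) e^{\theta}}{2} + C.
The condition gives C = 2 - \frac{e^{2}}{2} - (- \frac{e^{2}}{2}) = 2.
So G(\theta) = \frac{\left(3 - 2 \theta\right) e^{\theta}}{2} + 2.
Check: d/d\theta[\frac{\left(3 - 2 \theta\right) e^{\theta}}{2} + 2] = - \theta e^{\theta} + \frac{e^{\theta}}{2}, which equals G'(\theta).

G(\theta) = \frac{\left(3 - 2 \theta\right) e^{\theta}}{2} + 2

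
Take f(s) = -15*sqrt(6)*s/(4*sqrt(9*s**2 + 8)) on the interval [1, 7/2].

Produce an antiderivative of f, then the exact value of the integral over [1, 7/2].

Antiderivative: F(s) = -5*sqrt(6)*sqrt(9*s**2 + 8)/12; value = -5*sqrt(2838)/24 + 5*sqrt(102)/12

f matches the chain-rule pattern g'(h)*h' with inner function h(s) = 3*s**2/2 + 4/3; substituting u = h(s) collapses the integral.
F(s) = -5*sqrt(6)*sqrt(9*s**2 + 8)/12 is an antiderivative of f.
Check: d/ds[-5*sqrt(6)*sqrt(9*s**2 + 8)/12] = -15*sqrt(6)*s/(4*sqrt(9*s**2 + 8)) = f(s).
F(7/2) = -5*sqrt(2838)/24; F(1) = -5*sqrt(102)/12.
Integral = F(7/2) - F(1) = -5*sqrt(2838)/24 + 5*sqrt(102)/12.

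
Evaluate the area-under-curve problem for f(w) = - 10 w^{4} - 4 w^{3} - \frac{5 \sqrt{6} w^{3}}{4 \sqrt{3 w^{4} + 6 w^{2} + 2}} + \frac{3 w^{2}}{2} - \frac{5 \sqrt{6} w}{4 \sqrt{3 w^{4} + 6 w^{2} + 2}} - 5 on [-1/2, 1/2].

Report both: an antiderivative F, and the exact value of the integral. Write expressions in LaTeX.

Antiderivative: F(w) = \frac{- 48 w^{5} - 24 w^{4} + 12 w^{3} - 120 w - 5 \sqrt{6} \sqrt{3 w^{4} + 6 w^{2} + 2} + 32}{24}; value = -5

The integrand splits into summands that can be handled one at a time.
F(w) = \frac{- 48 w^{5} - 24 w^{4} + 12 w^{3} - 120 w - 5 \sqrt{6} \sqrt{3 w^{4} + 6 w^{2} + 2} + 32}{24} is an antiderivative of f.
Check: d/dw[\frac{- 48 w^{5} - 24 w^{4} + 12 w^{3} - 120 w - 5 \sqrt{6} \sqrt{3 w^{4} + 6 w^{2} + 2} + 32}{24}] = \frac{- 40 w^{4} \sqrt{3 w^{4} + 6 w^{2} + 2} - 16 w^{3} \sqrt{3 w^{4} + 6 w^{2} + 2} - 5 \sqrt{6} w^{3} + 6 w^{2} \sqrt{3 w^{4} + 6 w^{2} + 2} - 5 \sqrt{6} w - 20 \sqrt{3 w^{4} + 6 w^{2} + 2}}{4 \sqrt{3 w^{4} + 6 w^{2} + 2}}, which equals f(w).
F(1/2) = - \frac{59}{48} - \frac{5 \sqrt{354}}{96}; F(-1/2) = \frac{181}{48} - \frac{5 \sqrt{354}}{96}.
Integral = F(1/2) - F(-1/2) = -5.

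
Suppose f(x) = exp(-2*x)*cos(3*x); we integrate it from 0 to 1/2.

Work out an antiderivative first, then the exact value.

Antiderivative: F(x) = (3*sin(3*x) - 2*cos(3*x))*exp(-2*x)/13; value = -2*exp(-1)*cos(3/2)/13 + 3*exp(-1)*sin(3/2)/13 + 2/13

Whatever form F(x) takes, F'(x) = f(x) is non-negotiable.
F(x) = (3*sin(3*x) - 2*cos(3*x))*exp(-2*x)/13 is an antiderivative of f.
Check: d/dx[(3*sin(3*x) - 2*cos(3*x))*exp(-2*x)/13] = exp(-2*x)*cos(3*x) = f(x).
F(1/2) = -2*exp(-1)*cos(3/2)/13 + 3*exp(-1)*sin(3/2)/13; F(0) = -2/13.
Integral = F(1/2) - F(0) = -2*exp(-1)*cos(3/2)/13 + 3*exp(-1)*sin(3/2)/13 + 2/13.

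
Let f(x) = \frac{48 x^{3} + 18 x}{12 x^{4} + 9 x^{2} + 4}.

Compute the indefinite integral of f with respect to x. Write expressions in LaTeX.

F(x) = \log{\left(2 x^{4} + \frac{3 x^{2}}{2} + \frac{2}{3} \right)} + C

The substitution u = 2 x^{4} + \frac{3 x^{2}}{2} + \frac{2}{3} works: f is exactly (dF/du)*(du/dx) for that inner function.
Check: d/dx[\log{\left(2 x^{4} + \frac{3 x^{2}}{2} + \frac{2}{3} \right)}] = \frac{48 x^{3} + 18 x}{12 x^{4} + 9 x^{2} + 4} = f(x).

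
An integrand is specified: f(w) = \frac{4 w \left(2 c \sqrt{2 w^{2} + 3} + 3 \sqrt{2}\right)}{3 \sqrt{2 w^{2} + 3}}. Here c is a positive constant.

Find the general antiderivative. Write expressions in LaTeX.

F(w) = \frac{2 \left(2 c w^{2} + 3 \sqrt{2} \sqrt{2 w^{2} + 3}\right)}{3} + C

Check any antiderivative F(w) by computing F'(w) and comparing it with f(w).
Check: d/dw[\frac{2 \left(2 c w^{2} + 3 \sqrt{2} \sqrt{2 w^{2} + 3}\right)}{3}] = \frac{8 c w \sqrt{2 w^{2} + 3} + 12 \sqrt{2} w}{3 \sqrt{2 w^{2} + 3}}, which equals f(w).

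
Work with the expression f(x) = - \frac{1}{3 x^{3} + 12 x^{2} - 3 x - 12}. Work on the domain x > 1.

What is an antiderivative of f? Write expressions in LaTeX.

Factor the denominator (3 \left(x - 1\right) \left(x + 1\right) \left(x + 4\right)) and decompose: f = - \frac{1}{45 \left(x + 4\right)} + \frac{1}{18 \left(x + 1\right)} - \frac{1}{30 \left(x - 1\right)}; each piece integrates to a log, atan, or power term.
Check: d/dx[- \frac{\log{\left(x - 1 \right)}}{30} + \frac{\log{\left(x + 1 \right)}}{18} - \frac{\log{\left(x + 4 \right)}}{45}] = - \frac{1}{3 x^{3} + 12 x^{2} - 3 x - 12} = f(x).

An antiderivative is F(x) = - \frac{\log{\left(x - 1 \right)}}{30} + \frac{\log{\left(x + 1 \right)}}{18} - \frac{\log{\left(x + 4 \right)}}{45}.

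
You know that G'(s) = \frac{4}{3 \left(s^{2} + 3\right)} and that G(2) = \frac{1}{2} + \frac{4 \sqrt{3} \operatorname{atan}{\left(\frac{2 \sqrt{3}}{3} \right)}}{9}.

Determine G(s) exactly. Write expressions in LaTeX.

Whatever form G(s) takes, its d/ds must return the stated G'(s).
A general antiderivative is \frac{4 \sqrt{3} \operatorname{atan}{\left(\frac{\sqrt{3} s}{3} \right)}}{9} + C.
The condition gives C = \frac{1}{2} + \frac{4 \sqrt{3} \operatorname{atan}{\left(\frac{2 \sqrt{3}}{3} \right)}}{9} - (\frac{4 \sqrt{3} \operatorname{atan}{\left(\frac{2 \sqrt{3}}{3} \right)}}{9}) = \frac{1}{2}.
So G(s) = \frac{4 \sqrt{3} \operatorname{atan}{\left(\frac{\sqrt{3} s}{3} \right)}}{9} + \frac{1}{2}.
Check: d/ds[\frac{4 \sqrt{3} \operatorname{atan}{\left(\frac{\sqrt{3} s}{3} \right)}}{9} + \frac{1}{2}] = \frac{4}{3 s^{2} + 9}, which equals G'(s).

G(s) = \frac{4 \sqrt{3} \operatorname{atan}{\left(\frac{\sqrt{3} s}{3} \right)}}{9} + \frac{1}{2}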